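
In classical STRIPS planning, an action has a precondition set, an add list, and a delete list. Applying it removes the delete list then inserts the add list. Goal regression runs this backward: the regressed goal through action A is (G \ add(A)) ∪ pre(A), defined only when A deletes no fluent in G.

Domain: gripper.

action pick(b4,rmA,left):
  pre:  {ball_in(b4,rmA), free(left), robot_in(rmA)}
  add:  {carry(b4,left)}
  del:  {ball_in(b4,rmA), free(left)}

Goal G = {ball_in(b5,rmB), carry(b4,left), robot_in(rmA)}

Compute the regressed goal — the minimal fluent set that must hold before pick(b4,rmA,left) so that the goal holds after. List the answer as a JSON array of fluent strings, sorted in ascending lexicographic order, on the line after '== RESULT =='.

Regress:
  G ∩ del = {}  (empty — regression defined)
  G \ add = {ball_in(b5,rmB), carry(b4,left), robot_in(rmA)} \ {carry(b4,left)} = {ball_in(b5,rmB), robot_in(rmA)}
  ∪ pre   = {ball_in(b5,rmB), robot_in(rmA)} ∪ {ball_in(b4,rmA), free(left), robot_in(rmA)}
          = {ball_in(b4,rmA), ball_in(b5,rmB), free(left), robot_in(rmA)}

== RESULT ==
["ball_in(b4,rmA)", "ball_in(b5,rmB)", "free(left)", "robot_in(rmA)"]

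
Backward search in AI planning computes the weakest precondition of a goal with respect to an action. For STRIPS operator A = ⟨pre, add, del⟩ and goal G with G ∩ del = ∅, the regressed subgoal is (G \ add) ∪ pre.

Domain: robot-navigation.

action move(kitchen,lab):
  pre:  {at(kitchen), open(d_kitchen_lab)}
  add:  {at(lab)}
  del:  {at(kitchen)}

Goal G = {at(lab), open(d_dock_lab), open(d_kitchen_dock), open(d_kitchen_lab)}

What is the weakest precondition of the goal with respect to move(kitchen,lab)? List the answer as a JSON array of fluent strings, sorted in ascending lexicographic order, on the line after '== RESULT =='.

Regress:
  G ∩ del = {}  (empty — regression defined)
  G \ add = {at(lab), open(d_dock_lab), open(d_kitchen_dock), open(d_kitchen_lab)} \ {at(lab)} = {open(d_dock_lab), open(d_kitchen_dock), open(d_kitchen_lab)}
  ∪ pre   = {open(d_dock_lab), open(d_kitchen_dock), open(d_kitchen_lab)} ∪ {at(kitchen), open(d_kitchen_lab)}
          = {at(kitchen), open(d_dock_lab), open(d_kitchen_dock), open(d_kitchen_lab)}

== RESULT ==
["at(kitchen)", "open(d_dock_lab)", "open(d_kitchen_dock)", "open(d_kitchen_lab)"]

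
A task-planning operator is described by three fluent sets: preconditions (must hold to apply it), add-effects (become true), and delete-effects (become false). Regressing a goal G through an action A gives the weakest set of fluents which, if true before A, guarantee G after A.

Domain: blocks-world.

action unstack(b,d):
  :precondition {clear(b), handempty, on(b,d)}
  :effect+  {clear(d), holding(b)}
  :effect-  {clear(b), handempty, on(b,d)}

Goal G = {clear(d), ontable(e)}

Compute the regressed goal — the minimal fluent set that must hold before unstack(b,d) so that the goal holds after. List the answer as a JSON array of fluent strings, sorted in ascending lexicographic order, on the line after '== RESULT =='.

Regress:
  G ∩ del = {}  (empty — regression defined)
  G \ add = {clear(d), ontable(e)} \ {clear(d), holding(b)} = {ontable(e)}
  ∪ pre   = {ontable(e)} ∪ {clear(b), handempty, on(b,d)}
          = {clear(b), handempty, on(b,d), ontable(e)}

== RESULT ==
["clear(b)", "handempty", "on(b,d)", "ontable(e)"]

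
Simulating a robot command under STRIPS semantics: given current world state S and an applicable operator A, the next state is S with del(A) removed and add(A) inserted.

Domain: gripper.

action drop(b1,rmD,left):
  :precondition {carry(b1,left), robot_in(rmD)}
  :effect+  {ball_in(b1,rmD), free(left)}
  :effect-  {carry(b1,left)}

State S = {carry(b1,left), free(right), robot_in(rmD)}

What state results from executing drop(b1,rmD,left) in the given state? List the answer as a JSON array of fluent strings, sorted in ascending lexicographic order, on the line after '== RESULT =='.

Progress:
  pre ⊆ S: {carry(b1,left), robot_in(rmD)} ⊆ S  — applicable
  S \ del = {free(right), robot_in(rmD)}
  ∪ add   = {ball_in(b1,rmD), free(left), free(right), robot_in(rmD)}

== RESULT ==
["ball_in(b1,rmD)", "free(left)", "free(right)", "robot_in(rmD)"]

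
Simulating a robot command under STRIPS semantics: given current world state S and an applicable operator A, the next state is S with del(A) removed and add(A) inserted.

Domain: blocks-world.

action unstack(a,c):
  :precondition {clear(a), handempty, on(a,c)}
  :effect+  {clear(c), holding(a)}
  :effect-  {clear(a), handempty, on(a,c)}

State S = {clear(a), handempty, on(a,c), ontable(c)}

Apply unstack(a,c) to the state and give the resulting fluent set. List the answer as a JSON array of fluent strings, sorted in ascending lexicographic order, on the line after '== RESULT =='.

Compute (S \ del) ∪ add:
  pre ⊆ S: {clear(a), handempty, on(a,c)} ⊆ S  — applicable
  S \ del = {ontable(c)}
  ∪ add   = {clear(c), holding(a), ontable(c)}

== RESULT ==
["clear(c)", "holding(a)", "ontable(c)"]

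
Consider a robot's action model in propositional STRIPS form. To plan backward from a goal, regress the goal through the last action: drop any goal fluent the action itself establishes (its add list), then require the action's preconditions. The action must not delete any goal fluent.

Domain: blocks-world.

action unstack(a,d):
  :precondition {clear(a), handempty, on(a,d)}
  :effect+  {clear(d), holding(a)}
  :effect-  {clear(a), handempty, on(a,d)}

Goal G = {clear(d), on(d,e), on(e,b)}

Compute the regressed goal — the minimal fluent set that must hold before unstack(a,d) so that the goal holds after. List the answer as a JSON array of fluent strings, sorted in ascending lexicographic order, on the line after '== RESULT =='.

Compute (G \ add) ∪ pre:
  G ∩ del = {}  (empty — regression defined)
  G \ add = {clear(d), on(d,e), on(e,b)} \ {clear(d), holding(a)} = {on(d,e), on(e,b)}
  ∪ pre   = {on(d,e), on(e,b)} ∪ {clear(a), handempty, on(a,d)}
          = {clear(a), handempty, on(a,d), on(d,e), on(e,b)}

== RESULT ==
["clear(a)", "handempty", "on(a,d)", "on(d,e)", "on(e,b)"]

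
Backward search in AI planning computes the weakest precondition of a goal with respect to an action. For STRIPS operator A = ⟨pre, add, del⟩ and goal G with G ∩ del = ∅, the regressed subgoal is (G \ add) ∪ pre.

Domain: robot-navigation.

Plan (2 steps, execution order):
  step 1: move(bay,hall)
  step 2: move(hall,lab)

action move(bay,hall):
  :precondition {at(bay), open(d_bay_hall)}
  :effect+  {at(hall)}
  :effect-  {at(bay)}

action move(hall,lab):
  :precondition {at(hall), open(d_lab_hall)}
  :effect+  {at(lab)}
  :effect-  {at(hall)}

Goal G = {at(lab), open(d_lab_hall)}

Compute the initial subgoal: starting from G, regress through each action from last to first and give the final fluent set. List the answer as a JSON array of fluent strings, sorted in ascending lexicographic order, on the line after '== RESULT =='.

Work backward from the goal:
  through step 2 (move(hall,lab)): drop {at(lab)}, keep {open(d_lab_hall)}, require {at(hall), open(d_lab_hall)}
    → {at(hall), open(d_lab_hall)}
  through step 1 (move(bay,hall)): drop {at(hall)}, keep {open(d_lab_hall)}, require {at(bay), open(d_bay_hall)}
    → {at(bay), open(d_bay_hall), open(d_lab_hall)}

== RESULT ==
["at(bay)", "open(d_bay_hall)", "open(d_lab_hall)"]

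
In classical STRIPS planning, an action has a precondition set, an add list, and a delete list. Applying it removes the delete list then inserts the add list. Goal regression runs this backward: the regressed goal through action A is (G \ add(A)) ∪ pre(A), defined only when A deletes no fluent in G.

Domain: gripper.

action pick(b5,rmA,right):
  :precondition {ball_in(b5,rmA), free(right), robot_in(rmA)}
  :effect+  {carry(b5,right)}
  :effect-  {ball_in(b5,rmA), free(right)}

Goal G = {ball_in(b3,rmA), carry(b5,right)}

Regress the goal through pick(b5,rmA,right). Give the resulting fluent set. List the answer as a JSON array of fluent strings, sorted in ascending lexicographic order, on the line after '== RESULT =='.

Regress:
  G ∩ del = {}  (empty — regression defined)
  G \ add = {ball_in(b3,rmA), carry(b5,right)} \ {carry(b5,right)} = {ball_in(b3,rmA)}
  ∪ pre   = {ball_in(b3,rmA)} ∪ {ball_in(b5,rmA), free(right), robot_in(rmA)}
          = {ball_in(b3,rmA), ball_in(b5,rmA), free(right), robot_in(rmA)}

== RESULT ==
["ball_in(b3,rmA)", "ball_in(b5,rmA)", "free(right)", "robot_in(rmA)"]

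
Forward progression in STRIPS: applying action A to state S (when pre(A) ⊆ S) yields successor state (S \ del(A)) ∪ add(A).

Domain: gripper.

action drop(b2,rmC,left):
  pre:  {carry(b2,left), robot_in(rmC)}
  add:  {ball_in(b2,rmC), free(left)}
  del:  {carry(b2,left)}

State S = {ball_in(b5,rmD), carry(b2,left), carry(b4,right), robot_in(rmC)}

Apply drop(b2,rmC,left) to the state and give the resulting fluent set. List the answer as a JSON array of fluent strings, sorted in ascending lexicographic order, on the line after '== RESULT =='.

Compute (S \ del) ∪ add:
  pre ⊆ S: {carry(b2,left), robot_in(rmC)} ⊆ S  — applicable
  S \ del = {ball_in(b5,rmD), carry(b4,right), robot_in(rmC)}
  ∪ add   = {ball_in(b2,rmC), ball_in(b5,rmD), carry(b4,right), free(left), robot_in(rmC)}

== RESULT ==
["ball_in(b2,rmC)", "ball_in(b5,rmD)", "carry(b4,right)", "free(left)", "robot_in(rmC)"]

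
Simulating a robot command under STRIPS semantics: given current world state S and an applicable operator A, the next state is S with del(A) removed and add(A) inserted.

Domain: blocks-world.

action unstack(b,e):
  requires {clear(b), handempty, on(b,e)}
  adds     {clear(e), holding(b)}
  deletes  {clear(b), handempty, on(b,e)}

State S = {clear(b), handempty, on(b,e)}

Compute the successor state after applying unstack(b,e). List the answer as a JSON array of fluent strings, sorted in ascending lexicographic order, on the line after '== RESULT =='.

Progress:
  pre ⊆ S: {clear(b), handempty, on(b,e)} ⊆ S  — applicable
  S \ del = {}
  ∪ add   = {clear(e), holding(b)}

== RESULT ==
["clear(e)", "holding(b)"]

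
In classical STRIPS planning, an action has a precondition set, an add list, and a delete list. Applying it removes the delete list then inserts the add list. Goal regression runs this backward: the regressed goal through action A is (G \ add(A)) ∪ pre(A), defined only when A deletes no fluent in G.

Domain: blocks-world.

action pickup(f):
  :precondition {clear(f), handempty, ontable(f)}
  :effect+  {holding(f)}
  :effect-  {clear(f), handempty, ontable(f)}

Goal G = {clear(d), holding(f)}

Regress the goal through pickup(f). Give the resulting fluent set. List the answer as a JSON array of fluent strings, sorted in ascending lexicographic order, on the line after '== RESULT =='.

Regress:
  G ∩ del = {}  (empty — regression defined)
  G \ add = {clear(d), holding(f)} \ {holding(f)} = {clear(d)}
  ∪ pre   = {clear(d)} ∪ {clear(f), handempty, ontable(f)}
          = {clear(d), clear(f), handempty, ontable(f)}

== RESULT ==
["clear(d)", "clear(f)", "handempty", "ontable(f)"]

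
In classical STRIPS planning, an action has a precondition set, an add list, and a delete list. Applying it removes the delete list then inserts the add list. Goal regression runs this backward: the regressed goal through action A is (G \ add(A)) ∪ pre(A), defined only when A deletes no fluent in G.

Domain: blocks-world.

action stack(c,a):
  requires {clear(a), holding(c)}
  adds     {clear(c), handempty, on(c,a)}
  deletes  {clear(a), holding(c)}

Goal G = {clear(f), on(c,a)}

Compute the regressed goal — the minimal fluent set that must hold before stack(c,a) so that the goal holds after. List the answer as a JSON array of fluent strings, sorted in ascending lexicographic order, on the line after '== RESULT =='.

Compute (G \ add) ∪ pre:
  G ∩ del = {}  (empty — regression defined)
  G \ add = {clear(f), on(c,a)} \ {clear(c), handempty, on(c,a)} = {clear(f)}
  ∪ pre   = {clear(f)} ∪ {clear(a), holding(c)}
          = {clear(a), clear(f), holding(c)}

== RESULT ==
["clear(a)", "clear(f)", "holding(c)"]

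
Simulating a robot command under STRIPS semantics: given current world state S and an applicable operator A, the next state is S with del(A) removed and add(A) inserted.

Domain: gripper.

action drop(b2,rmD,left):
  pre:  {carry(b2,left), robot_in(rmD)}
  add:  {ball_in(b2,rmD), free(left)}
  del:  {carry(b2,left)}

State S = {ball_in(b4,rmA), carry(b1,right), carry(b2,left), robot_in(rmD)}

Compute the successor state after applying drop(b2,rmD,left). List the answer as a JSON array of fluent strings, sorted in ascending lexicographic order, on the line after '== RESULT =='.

Compute (S \ del) ∪ add:
  pre ⊆ S: {carry(b2,left), robot_in(rmD)} ⊆ S  — applicable
  S \ del = {ball_in(b4,rmA), carry(b1,right), robot_in(rmD)}
  ∪ add   = {ball_in(b2,rmD), ball_in(b4,rmA), carry(b1,right), free(left), robot_in(rmD)}

== RESULT ==
["ball_in(b2,rmD)", "ball_in(b4,rmA)", "carry(b1,right)", "free(left)", "robot_in(rmD)"]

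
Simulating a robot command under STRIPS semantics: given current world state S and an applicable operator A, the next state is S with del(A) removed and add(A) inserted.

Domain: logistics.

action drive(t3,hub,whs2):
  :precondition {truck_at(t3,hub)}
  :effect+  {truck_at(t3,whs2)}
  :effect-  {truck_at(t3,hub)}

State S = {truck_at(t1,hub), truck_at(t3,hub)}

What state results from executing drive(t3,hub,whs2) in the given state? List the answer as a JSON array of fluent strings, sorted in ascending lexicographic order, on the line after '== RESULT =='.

Compute (S \ del) ∪ add:
  pre ⊆ S: {truck_at(t3,hub)} ⊆ S  — applicable
  S \ del = {truck_at(t1,hub)}
  ∪ add   = {truck_at(t1,hub), truck_at(t3,whs2)}

== RESULT ==
["truck_at(t1,hub)", "truck_at(t3,whs2)"]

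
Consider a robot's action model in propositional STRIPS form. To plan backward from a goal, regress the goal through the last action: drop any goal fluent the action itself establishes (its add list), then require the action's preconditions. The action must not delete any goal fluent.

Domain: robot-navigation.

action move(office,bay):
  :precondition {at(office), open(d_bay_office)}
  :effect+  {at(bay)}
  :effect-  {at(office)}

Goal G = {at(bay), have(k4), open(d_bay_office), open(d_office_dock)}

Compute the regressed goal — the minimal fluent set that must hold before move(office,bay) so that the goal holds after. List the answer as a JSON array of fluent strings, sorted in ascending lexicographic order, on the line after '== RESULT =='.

Regress:
  G ∩ del = {}  (empty — regression defined)
  G \ add = {at(bay), have(k4), open(d_bay_office), open(d_office_dock)} \ {at(bay)} = {have(k4), open(d_bay_office), open(d_office_dock)}
  ∪ pre   = {have(k4), open(d_bay_office), open(d_office_dock)} ∪ {at(office), open(d_bay_office)}
          = {at(office), have(k4), open(d_bay_office), open(d_office_dock)}

== RESULT ==
["at(office)", "have(k4)", "open(d_bay_office)", "open(d_office_dock)"]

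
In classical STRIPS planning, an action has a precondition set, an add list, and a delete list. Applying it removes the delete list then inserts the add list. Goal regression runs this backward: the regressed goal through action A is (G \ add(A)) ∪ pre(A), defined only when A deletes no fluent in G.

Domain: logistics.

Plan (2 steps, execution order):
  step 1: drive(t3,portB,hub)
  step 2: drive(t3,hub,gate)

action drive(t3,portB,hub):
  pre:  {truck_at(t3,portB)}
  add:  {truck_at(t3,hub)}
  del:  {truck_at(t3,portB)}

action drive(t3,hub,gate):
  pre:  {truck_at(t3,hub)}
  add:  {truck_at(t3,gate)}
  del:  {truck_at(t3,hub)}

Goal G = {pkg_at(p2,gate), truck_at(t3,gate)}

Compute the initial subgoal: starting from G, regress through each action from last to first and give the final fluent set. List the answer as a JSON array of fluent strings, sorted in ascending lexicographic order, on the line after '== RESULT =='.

Regress step by step:
  through step 2 (drive(t3,hub,gate)): drop {truck_at(t3,gate)}, keep {pkg_at(p2,gate)}, require {truck_at(t3,hub)}
    → {pkg_at(p2,gate), truck_at(t3,hub)}
  through step 1 (drive(t3,portB,hub)): drop {truck_at(t3,hub)}, keep {pkg_at(p2,gate)}, require {truck_at(t3,portB)}
    → {pkg_at(p2,gate), truck_at(t3,portB)}

== RESULT ==
["pkg_at(p2,gate)", "truck_at(t3,portB)"]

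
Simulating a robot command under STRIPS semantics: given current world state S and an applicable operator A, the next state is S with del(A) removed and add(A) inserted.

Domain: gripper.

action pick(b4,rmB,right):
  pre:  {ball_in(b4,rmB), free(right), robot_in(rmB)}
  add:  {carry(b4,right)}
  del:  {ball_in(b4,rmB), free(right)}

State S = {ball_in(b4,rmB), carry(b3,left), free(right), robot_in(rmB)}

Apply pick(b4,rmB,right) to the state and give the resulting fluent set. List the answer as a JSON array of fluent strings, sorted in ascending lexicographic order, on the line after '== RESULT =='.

Compute (S \ del) ∪ add:
  pre ⊆ S: {ball_in(b4,rmB), free(right), robot_in(rmB)} ⊆ S  — applicable
  S \ del = {carry(b3,left), robot_in(rmB)}
  ∪ add   = {carry(b3,left), carry(b4,right), robot_in(rmB)}

== RESULT ==
["carry(b3,left)", "carry(b4,right)", "robot_in(rmB)"]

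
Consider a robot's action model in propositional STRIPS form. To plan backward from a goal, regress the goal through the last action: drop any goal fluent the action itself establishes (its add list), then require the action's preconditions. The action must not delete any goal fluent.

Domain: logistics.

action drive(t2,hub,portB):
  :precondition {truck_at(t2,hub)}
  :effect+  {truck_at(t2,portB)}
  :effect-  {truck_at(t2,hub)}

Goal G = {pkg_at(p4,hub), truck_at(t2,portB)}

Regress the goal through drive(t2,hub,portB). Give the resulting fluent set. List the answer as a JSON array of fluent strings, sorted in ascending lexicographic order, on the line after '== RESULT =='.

Compute (G \ add) ∪ pre:
  G ∩ del = {}  (empty — regression defined)
  G \ add = {pkg_at(p4,hub), truck_at(t2,portB)} \ {truck_at(t2,portB)} = {pkg_at(p4,hub)}
  ∪ pre   = {pkg_at(p4,hub)} ∪ {truck_at(t2,hub)}
          = {pkg_at(p4,hub), truck_at(t2,hub)}

== RESULT ==
["pkg_at(p4,hub)", "truck_at(t2,hub)"]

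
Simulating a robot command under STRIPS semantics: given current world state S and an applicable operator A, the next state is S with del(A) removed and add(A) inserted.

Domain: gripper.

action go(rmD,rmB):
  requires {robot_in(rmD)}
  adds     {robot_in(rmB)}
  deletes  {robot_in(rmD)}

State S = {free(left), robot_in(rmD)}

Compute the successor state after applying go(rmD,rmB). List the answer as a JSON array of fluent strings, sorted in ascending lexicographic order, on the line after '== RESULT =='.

Compute (S \ del) ∪ add:
  pre ⊆ S: {robot_in(rmD)} ⊆ S  — applicable
  S \ del = {free(left)}
  ∪ add   = {free(left), robot_in(rmB)}

== RESULT ==
["free(left)", "robot_in(rmB)"]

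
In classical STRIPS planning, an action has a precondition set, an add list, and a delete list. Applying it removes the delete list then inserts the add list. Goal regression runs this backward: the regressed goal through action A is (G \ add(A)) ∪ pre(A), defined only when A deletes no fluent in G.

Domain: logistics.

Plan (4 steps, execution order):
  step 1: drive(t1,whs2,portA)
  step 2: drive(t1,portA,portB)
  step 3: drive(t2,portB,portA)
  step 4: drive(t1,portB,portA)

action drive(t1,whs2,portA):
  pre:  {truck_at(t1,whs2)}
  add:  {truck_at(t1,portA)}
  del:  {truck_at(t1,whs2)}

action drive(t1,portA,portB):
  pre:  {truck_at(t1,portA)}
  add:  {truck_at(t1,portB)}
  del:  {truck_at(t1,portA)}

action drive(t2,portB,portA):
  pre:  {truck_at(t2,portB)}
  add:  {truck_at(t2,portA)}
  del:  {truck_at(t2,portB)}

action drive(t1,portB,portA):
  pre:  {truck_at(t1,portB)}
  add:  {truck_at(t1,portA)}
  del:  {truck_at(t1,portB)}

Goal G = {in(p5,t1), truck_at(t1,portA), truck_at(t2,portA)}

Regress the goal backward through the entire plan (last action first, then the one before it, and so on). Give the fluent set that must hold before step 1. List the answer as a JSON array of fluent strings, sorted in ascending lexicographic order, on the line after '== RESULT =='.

Regress step by step:
  through step 4 (drive(t1,portB,portA)): drop {truck_at(t1,portA)}, keep {in(p5,t1), truck_at(t2,portA)}, require {truck_at(t1,portB)}
    → {in(p5,t1), truck_at(t1,portB), truck_at(t2,portA)}
  through step 3 (drive(t2,portB,portA)): drop {truck_at(t2,portA)}, keep {in(p5,t1), truck_at(t1,portB)}, require {truck_at(t2,portB)}
    → {in(p5,t1), truck_at(t1,portB), truck_at(t2,portB)}
  through step 2 (drive(t1,portA,portB)): drop {truck_at(t1,portB)}, keep {in(p5,t1), truck_at(t2,portB)}, require {truck_at(t1,portA)}
    → {in(p5,t1), truck_at(t1,portA), truck_at(t2,portB)}
  through step 1 (drive(t1,whs2,portA)): drop {truck_at(t1,portA)}, keep {in(p5,t1), truck_at(t2,portB)}, require {truck_at(t1,whs2)}
    → {in(p5,t1), truck_at(t1,whs2), truck_at(t2,portB)}

== RESULT ==
["in(p5,t1)", "truck_at(t1,whs2)", "truck_at(t2,portB)"]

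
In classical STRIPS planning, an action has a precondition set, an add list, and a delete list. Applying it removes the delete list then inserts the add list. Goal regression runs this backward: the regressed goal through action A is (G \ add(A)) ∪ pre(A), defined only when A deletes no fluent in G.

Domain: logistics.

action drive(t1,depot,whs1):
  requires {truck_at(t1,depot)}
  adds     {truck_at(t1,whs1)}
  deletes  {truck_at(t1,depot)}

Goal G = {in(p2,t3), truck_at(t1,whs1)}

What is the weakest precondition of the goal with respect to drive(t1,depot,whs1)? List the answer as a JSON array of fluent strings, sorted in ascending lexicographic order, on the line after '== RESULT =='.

Regress:
  G ∩ del = {}  (empty — regression defined)
  G \ add = {in(p2,t3), truck_at(t1,whs1)} \ {truck_at(t1,whs1)} = {in(p2,t3)}
  ∪ pre   = {in(p2,t3)} ∪ {truck_at(t1,depot)}
          = {in(p2,t3), truck_at(t1,depot)}

== RESULT ==
["in(p2,t3)", "truck_at(t1,depot)"]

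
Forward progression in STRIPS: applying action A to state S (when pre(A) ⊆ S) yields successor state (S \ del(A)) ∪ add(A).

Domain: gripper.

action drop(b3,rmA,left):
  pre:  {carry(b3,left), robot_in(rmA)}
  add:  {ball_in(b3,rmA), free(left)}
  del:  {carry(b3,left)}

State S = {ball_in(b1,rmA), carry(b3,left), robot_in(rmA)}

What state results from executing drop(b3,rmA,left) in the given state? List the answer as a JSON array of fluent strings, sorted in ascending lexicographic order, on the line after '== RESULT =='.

Compute (S \ del) ∪ add:
  pre ⊆ S: {carry(b3,left), robot_in(rmA)} ⊆ S  — applicable
  S \ del = {ball_in(b1,rmA), robot_in(rmA)}
  ∪ add   = {ball_in(b1,rmA), ball_in(b3,rmA), free(left), robot_in(rmA)}

== RESULT ==
["ball_in(b1,rmA)", "ball_in(b3,rmA)", "free(left)", "robot_in(rmA)"]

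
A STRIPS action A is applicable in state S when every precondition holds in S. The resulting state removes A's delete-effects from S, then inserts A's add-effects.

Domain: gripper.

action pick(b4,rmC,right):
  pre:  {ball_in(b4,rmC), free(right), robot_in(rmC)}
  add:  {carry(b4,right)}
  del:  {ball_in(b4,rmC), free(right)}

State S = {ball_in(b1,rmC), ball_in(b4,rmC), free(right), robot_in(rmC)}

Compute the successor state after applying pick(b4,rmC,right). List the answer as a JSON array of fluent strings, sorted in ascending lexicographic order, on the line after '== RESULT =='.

Compute (S \ del) ∪ add:
  pre ⊆ S: {ball_in(b4,rmC), free(right), robot_in(rmC)} ⊆ S  — applicable
  S \ del = {ball_in(b1,rmC), robot_in(rmC)}
  ∪ add   = {ball_in(b1,rmC), carry(b4,right), robot_in(rmC)}

== RESULT ==
["ball_in(b1,rmC)", "carry(b4,right)", "robot_in(rmC)"]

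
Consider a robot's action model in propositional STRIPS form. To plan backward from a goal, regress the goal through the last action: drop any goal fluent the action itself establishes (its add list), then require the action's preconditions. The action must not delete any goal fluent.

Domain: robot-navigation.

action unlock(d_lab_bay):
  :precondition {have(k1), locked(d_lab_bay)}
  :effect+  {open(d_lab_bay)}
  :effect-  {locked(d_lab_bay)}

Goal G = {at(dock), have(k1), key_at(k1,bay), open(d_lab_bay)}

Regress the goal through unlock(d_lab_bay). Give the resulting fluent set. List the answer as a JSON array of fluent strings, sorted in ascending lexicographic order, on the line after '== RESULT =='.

Compute (G \ add) ∪ pre:
  G ∩ del = {}  (empty — regression defined)
  G \ add = {at(dock), have(k1), key_at(k1,bay), open(d_lab_bay)} \ {open(d_lab_bay)} = {at(dock), have(k1), key_at(k1,bay)}
  ∪ pre   = {at(dock), have(k1), key_at(k1,bay)} ∪ {have(k1), locked(d_lab_bay)}
          = {at(dock), have(k1), key_at(k1,bay), locked(d_lab_bay)}

== RESULT ==
["at(dock)", "have(k1)", "key_at(k1,bay)", "locked(d_lab_bay)"]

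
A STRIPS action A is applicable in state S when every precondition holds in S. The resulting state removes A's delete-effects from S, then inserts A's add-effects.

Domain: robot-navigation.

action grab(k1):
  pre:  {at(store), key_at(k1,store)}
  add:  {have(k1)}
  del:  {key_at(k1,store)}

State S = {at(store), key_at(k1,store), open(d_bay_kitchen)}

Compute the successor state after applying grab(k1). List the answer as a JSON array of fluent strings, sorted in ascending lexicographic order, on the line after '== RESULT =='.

Progress:
  pre ⊆ S: {at(store), key_at(k1,store)} ⊆ S  — applicable
  S \ del = {at(store), open(d_bay_kitchen)}
  ∪ add   = {at(store), have(k1), open(d_bay_kitchen)}

== RESULT ==
["at(store)", "have(k1)", "open(d_bay_kitchen)"]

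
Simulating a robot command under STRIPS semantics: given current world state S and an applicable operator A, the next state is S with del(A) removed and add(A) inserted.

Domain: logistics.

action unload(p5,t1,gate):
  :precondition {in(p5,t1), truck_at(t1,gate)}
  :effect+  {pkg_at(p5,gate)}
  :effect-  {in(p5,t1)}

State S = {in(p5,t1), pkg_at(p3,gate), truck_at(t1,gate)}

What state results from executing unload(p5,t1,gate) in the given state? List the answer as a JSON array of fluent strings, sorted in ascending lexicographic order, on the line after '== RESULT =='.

Progress:
  pre ⊆ S: {in(p5,t1), truck_at(t1,gate)} ⊆ S  — applicable
  S \ del = {pkg_at(p3,gate), truck_at(t1,gate)}
  ∪ add   = {pkg_at(p3,gate), pkg_at(p5,gate), truck_at(t1,gate)}

== RESULT ==
["pkg_at(p3,gate)", "pkg_at(p5,gate)", "truck_at(t1,gate)"]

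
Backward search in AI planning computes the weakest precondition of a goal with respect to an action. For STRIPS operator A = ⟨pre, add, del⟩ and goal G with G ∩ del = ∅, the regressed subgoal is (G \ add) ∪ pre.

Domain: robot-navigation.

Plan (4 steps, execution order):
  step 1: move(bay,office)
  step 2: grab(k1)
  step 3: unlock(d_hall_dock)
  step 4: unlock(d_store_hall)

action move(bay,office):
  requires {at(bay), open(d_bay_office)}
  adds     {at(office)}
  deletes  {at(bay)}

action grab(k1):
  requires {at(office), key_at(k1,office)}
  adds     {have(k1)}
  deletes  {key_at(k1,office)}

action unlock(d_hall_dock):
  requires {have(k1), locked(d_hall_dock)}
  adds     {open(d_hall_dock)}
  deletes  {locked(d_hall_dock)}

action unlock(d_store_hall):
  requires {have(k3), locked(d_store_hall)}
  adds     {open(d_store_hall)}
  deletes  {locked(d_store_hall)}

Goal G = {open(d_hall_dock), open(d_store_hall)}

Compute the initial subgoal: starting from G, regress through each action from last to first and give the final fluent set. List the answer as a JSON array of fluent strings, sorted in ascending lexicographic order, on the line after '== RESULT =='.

Work backward from the goal:
  through step 4 (unlock(d_store_hall)): drop {open(d_store_hall)}, keep {open(d_hall_dock)}, require {have(k3), locked(d_store_hall)}
    → {have(k3), locked(d_store_hall), open(d_hall_dock)}
  through step 3 (unlock(d_hall_dock)): drop {open(d_hall_dock)}, keep {have(k3), locked(d_store_hall)}, require {have(k1), locked(d_hall_dock)}
    → {have(k1), have(k3), locked(d_hall_dock), locked(d_store_hall)}
  through step 2 (grab(k1)): drop {have(k1)}, keep {have(k3), locked(d_hall_dock), locked(d_store_hall)}, require {at(office), key_at(k1,office)}
    → {at(office), have(k3), key_at(k1,office), locked(d_hall_dock), locked(d_store_hall)}
  through step 1 (move(bay,office)): drop {at(office)}, keep {have(k3), key_at(k1,office), locked(d_hall_dock), locked(d_store_hall)}, require {at(bay), open(d_bay_office)}
    → {at(bay), have(k3), key_at(k1,office), locked(d_hall_dock), locked(d_store_hall), open(d_bay_office)}

== RESULT ==
["at(bay)", "have(k3)", "key_at(k1,office)", "locked(d_hall_dock)", "locked(d_store_hall)", "open(d_bay_office)"]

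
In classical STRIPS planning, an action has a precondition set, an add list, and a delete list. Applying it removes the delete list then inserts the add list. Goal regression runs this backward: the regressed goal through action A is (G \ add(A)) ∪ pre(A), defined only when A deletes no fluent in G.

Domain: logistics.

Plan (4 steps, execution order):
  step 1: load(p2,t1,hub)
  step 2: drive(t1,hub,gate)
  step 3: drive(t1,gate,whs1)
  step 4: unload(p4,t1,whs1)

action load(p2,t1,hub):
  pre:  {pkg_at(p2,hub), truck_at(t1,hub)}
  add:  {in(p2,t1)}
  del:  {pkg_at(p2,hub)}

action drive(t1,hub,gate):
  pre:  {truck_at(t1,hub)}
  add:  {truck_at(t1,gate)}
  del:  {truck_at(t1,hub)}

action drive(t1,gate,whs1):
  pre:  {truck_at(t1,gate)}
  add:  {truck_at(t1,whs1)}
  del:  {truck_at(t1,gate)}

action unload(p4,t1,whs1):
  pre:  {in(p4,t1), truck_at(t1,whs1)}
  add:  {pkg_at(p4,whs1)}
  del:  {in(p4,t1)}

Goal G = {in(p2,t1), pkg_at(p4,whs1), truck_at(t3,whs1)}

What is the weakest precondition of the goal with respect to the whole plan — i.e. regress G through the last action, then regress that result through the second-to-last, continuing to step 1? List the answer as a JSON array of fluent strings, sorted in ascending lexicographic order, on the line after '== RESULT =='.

Work backward from the goal:
  through step 4 (unload(p4,t1,whs1)): drop {pkg_at(p4,whs1)}, keep {in(p2,t1), truck_at(t3,whs1)}, require {in(p4,t1), truck_at(t1,whs1)}
    → {in(p2,t1), in(p4,t1), truck_at(t1,whs1), truck_at(t3,whs1)}
  through step 3 (drive(t1,gate,whs1)): drop {truck_at(t1,whs1)}, keep {in(p2,t1), in(p4,t1), truck_at(t3,whs1)}, require {truck_at(t1,gate)}
    → {in(p2,t1), in(p4,t1), truck_at(t1,gate), truck_at(t3,whs1)}
  through step 2 (drive(t1,hub,gate)): drop {truck_at(t1,gate)}, keep {in(p2,t1), in(p4,t1), truck_at(t3,whs1)}, require {truck_at(t1,hub)}
    → {in(p2,t1), in(p4,t1), truck_at(t1,hub), truck_at(t3,whs1)}
  through step 1 (load(p2,t1,hub)): drop {in(p2,t1)}, keep {in(p4,t1), truck_at(t1,hub), truck_at(t3,whs1)}, require {pkg_at(p2,hub), truck_at(t1,hub)}
    → {in(p4,t1), pkg_at(p2,hub), truck_at(t1,hub), truck_at(t3,whs1)}

== RESULT ==
["in(p4,t1)", "pkg_at(p2,hub)", "truck_at(t1,hub)", "truck_at(t3,whs1)"]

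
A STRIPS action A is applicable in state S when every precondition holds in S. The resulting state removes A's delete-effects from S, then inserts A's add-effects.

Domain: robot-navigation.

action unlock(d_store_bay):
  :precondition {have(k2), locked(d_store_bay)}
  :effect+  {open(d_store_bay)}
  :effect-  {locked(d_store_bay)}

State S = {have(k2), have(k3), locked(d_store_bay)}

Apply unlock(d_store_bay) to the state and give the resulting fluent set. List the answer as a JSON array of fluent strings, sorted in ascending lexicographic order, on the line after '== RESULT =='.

Compute (S \ del) ∪ add:
  pre ⊆ S: {have(k2), locked(d_store_bay)} ⊆ S  — applicable
  S \ del = {have(k2), have(k3)}
  ∪ add   = {have(k2), have(k3), open(d_store_bay)}

== RESULT ==
["have(k2)", "have(k3)", "open(d_store_bay)"]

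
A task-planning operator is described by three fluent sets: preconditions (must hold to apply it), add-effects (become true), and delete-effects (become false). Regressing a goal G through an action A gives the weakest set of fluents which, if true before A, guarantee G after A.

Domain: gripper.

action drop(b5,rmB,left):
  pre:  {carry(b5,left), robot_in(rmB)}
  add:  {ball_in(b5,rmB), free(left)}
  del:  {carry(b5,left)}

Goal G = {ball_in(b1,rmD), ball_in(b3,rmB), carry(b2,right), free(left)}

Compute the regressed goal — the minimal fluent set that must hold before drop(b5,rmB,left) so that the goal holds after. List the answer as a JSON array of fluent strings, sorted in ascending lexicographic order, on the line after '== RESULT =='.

Compute (G \ add) ∪ pre:
  G ∩ del = {}  (empty — regression defined)
  G \ add = {ball_in(b1,rmD), ball_in(b3,rmB), carry(b2,right), free(left)} \ {ball_in(b5,rmB), free(left)} = {ball_in(b1,rmD), ball_in(b3,rmB), carry(b2,right)}
  ∪ pre   = {ball_in(b1,rmD), ball_in(b3,rmB), carry(b2,right)} ∪ {carry(b5,left), robot_in(rmB)}
          = {ball_in(b1,rmD), ball_in(b3,rmB), carry(b2,right), carry(b5,left), robot_in(rmB)}

== RESULT ==
["ball_in(b1,rmD)", "ball_in(b3,rmB)", "carry(b2,right)", "carry(b5,left)", "robot_in(rmB)"]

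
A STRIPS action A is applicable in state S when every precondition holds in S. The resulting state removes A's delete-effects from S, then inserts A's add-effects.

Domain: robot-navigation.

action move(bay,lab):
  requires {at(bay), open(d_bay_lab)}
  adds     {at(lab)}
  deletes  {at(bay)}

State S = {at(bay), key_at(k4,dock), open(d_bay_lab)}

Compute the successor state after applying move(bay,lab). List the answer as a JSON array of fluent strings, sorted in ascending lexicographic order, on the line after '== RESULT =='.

Progress:
  pre ⊆ S: {at(bay), open(d_bay_lab)} ⊆ S  — applicable
  S \ del = {key_at(k4,dock), open(d_bay_lab)}
  ∪ add   = {at(lab), key_at(k4,dock), open(d_bay_lab)}

== RESULT ==
["at(lab)", "key_at(k4,dock)", "open(d_bay_lab)"]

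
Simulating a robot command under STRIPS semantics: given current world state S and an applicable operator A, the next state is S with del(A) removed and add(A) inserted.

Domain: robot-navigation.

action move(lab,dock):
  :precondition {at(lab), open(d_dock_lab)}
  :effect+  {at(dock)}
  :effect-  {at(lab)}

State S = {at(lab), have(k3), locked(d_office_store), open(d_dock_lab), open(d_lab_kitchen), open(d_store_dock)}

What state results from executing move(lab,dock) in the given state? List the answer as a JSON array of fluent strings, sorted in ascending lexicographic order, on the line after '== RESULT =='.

Progress:
  pre ⊆ S: {at(lab), open(d_dock_lab)} ⊆ S  — applicable
  S \ del = {have(k3), locked(d_office_store), open(d_dock_lab), open(d_lab_kitchen), open(d_store_dock)}
  ∪ add   = {at(dock), have(k3), locked(d_office_store), open(d_dock_lab), open(d_lab_kitchen), open(d_store_dock)}

== RESULT ==
["at(dock)", "have(k3)", "locked(d_office_store)", "open(d_dock_lab)", "open(d_lab_kitchen)", "open(d_store_dock)"]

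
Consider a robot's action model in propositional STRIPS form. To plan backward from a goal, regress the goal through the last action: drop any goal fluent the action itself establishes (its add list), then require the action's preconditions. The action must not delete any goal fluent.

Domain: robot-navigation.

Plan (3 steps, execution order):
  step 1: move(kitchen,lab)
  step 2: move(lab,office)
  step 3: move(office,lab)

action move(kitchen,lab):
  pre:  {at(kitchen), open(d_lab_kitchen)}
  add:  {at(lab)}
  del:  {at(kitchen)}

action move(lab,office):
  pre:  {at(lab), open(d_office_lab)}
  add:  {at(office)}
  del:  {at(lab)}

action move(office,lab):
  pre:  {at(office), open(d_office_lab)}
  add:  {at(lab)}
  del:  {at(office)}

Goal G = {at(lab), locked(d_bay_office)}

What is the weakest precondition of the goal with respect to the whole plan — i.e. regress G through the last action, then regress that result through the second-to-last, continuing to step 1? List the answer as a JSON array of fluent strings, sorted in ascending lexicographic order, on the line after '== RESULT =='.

Regress step by step:
  through step 3 (move(office,lab)): drop {at(lab)}, keep {locked(d_bay_office)}, require {at(office), open(d_office_lab)}
    → {at(office), locked(d_bay_office), open(d_office_lab)}
  through step 2 (move(lab,office)): drop {at(office)}, keep {locked(d_bay_office), open(d_office_lab)}, require {at(lab), open(d_office_lab)}
    → {at(lab), locked(d_bay_office), open(d_office_lab)}
  through step 1 (move(kitchen,lab)): drop {at(lab)}, keep {locked(d_bay_office), open(d_office_lab)}, require {at(kitchen), open(d_lab_kitchen)}
    → {at(kitchen), locked(d_bay_office), open(d_lab_kitchen), open(d_office_lab)}

== RESULT ==
["at(kitchen)", "locked(d_bay_office)", "open(d_lab_kitchen)", "open(d_office_lab)"]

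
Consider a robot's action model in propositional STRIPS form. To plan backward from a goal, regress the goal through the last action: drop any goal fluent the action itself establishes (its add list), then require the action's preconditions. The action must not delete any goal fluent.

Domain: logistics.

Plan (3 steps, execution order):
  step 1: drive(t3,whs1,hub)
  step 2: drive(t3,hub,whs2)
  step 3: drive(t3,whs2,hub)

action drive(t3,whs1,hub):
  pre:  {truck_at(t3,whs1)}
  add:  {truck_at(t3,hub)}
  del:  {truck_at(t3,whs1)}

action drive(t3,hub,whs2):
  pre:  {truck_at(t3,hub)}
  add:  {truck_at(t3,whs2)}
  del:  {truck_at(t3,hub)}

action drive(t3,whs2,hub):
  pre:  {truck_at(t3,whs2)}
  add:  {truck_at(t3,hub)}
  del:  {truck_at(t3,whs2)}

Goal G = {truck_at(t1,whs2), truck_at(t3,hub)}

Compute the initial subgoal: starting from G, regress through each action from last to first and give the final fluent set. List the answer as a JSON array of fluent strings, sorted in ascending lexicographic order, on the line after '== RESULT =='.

Regress step by step:
  through step 3 (drive(t3,whs2,hub)): drop {truck_at(t3,hub)}, keep {truck_at(t1,whs2)}, require {truck_at(t3,whs2)}
    → {truck_at(t1,whs2), truck_at(t3,whs2)}
  through step 2 (drive(t3,hub,whs2)): drop {truck_at(t3,whs2)}, keep {truck_at(t1,whs2)}, require {truck_at(t3,hub)}
    → {truck_at(t1,whs2), truck_at(t3,hub)}
  through step 1 (drive(t3,whs1,hub)): drop {truck_at(t3,hub)}, keep {truck_at(t1,whs2)}, require {truck_at(t3,whs1)}
    → {truck_at(t1,whs2), truck_at(t3,whs1)}

== RESULT ==
["truck_at(t1,whs2)", "truck_at(t3,whs1)"]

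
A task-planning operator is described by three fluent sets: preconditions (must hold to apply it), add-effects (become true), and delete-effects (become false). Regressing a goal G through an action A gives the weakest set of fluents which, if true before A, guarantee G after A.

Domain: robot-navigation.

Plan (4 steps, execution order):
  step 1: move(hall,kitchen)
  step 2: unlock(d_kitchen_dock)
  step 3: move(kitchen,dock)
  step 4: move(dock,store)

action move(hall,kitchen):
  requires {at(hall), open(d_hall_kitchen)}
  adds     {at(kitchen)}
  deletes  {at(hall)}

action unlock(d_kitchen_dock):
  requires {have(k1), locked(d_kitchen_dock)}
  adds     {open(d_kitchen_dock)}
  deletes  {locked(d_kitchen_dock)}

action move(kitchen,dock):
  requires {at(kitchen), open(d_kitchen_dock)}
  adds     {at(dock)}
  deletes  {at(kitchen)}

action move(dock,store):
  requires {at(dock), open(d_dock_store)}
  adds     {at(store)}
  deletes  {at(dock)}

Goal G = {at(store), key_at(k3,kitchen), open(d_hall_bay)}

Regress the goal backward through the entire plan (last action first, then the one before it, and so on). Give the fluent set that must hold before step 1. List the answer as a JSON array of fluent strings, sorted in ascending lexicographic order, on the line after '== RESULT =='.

Regress step by step:
  through step 4 (move(dock,store)): drop {at(store)}, keep {key_at(k3,kitchen), open(d_hall_bay)}, require {at(dock), open(d_dock_store)}
    → {at(dock), key_at(k3,kitchen), open(d_dock_store), open(d_hall_bay)}
  through step 3 (move(kitchen,dock)): drop {at(dock)}, keep {key_at(k3,kitchen), open(d_dock_store), open(d_hall_bay)}, require {at(kitchen), open(d_kitchen_dock)}
    → {at(kitchen), key_at(k3,kitchen), open(d_dock_store), open(d_hall_bay), open(d_kitchen_dock)}
  through step 2 (unlock(d_kitchen_dock)): drop {open(d_kitchen_dock)}, keep {at(kitchen), key_at(k3,kitchen), open(d_dock_store), open(d_hall_bay)}, require {have(k1), locked(d_kitchen_dock)}
    → {at(kitchen), have(k1), key_at(k3,kitchen), locked(d_kitchen_dock), open(d_dock_store), open(d_hall_bay)}
  through step 1 (move(hall,kitchen)): drop {at(kitchen)}, keep {have(k1), key_at(k3,kitchen), locked(d_kitchen_dock), open(d_dock_store), open(d_hall_bay)}, require {at(hall), open(d_hall_kitchen)}
    → {at(hall), have(k1), key_at(k3,kitchen), locked(d_kitchen_dock), open(d_dock_store), open(d_hall_bay), open(d_hall_kitchen)}

== RESULT ==
["at(hall)", "have(k1)", "key_at(k3,kitchen)", "locked(d_kitchen_dock)", "open(d_dock_store)", "open(d_hall_bay)", "open(d_hall_kitchen)"]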